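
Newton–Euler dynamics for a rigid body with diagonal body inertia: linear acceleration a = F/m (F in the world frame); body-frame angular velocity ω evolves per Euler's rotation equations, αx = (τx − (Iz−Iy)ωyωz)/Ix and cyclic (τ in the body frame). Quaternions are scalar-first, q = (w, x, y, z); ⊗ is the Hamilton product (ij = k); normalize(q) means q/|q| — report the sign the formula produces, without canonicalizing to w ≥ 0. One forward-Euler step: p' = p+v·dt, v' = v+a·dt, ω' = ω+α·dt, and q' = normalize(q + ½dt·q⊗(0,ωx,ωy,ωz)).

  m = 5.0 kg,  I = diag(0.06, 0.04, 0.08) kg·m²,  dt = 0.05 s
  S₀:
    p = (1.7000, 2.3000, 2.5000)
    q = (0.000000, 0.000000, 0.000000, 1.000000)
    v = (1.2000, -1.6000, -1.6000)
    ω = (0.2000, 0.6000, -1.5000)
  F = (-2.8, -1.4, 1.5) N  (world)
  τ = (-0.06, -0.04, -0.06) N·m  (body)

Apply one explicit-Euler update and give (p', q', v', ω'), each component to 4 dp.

p' = (1.7600, 2.2200, 2.4200)
q' = (0.0375, -0.0150, 0.0050, 0.9992)
v' = (1.1720, -1.6140, -1.5850)
ω' = (0.1800, 0.5425, -1.5360)

α = I⁻¹(τ − ω×Iω) = (-0.4000, -1.1500, -0.7200)
ω' = ω + α·dt = (0.1800, 0.5425, -1.5360)
q⊗(0,ω) = (1.5000000, -0.6000000, 0.2000000, 0.0000000)
q + ½dt·q⊗(0,ω), renormalized = (0.0375, -0.0150, 0.0050, 0.9992)
linear accel F/m = (-0.5600, -0.2800, 0.3000)
p' = p + v·dt = (1.7600, 2.2200, 2.4200)
new velocity v' = (1.1720, -1.6140, -1.5850)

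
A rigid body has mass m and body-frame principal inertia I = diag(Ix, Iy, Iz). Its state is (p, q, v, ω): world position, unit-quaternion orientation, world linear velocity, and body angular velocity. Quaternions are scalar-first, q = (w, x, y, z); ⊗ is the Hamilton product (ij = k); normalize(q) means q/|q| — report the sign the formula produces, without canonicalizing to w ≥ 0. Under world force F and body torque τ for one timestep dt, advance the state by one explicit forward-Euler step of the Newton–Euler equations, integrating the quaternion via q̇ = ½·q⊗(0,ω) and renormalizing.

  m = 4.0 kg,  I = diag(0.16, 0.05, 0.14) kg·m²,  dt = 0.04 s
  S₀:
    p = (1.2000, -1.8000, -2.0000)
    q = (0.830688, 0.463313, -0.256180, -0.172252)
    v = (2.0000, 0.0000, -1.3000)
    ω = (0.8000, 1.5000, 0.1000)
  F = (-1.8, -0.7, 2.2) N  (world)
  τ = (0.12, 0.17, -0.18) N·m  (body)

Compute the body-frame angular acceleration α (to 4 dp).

α = (0.6656, 3.3680, -0.3429)

ω×(Iω) gyroscopic = (0.0135, 0.0016, -0.1320)
angular accel α = (0.6656, 3.3680, -0.3429)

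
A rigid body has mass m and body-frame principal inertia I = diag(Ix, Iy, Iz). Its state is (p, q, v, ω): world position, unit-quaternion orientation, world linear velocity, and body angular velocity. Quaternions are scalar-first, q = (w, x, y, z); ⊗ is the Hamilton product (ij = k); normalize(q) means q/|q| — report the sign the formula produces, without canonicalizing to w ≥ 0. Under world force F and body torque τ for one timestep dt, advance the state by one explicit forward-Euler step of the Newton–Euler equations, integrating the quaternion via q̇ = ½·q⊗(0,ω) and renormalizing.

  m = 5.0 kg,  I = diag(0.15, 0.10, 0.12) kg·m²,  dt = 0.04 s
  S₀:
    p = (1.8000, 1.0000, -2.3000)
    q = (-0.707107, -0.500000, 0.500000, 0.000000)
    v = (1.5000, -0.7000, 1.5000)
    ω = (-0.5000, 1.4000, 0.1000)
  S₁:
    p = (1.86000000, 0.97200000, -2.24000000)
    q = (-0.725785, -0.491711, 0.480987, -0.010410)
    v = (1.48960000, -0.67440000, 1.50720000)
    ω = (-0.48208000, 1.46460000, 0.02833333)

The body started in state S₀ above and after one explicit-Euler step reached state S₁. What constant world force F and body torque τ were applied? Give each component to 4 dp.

velocity change Δv = (-0.01040000, 0.02560000, 0.00720000)
m·(v₁−v₀)/dt = (-1.3000, 3.2000, 0.9000)
ω₁ − ω₀ = (0.01792000, 0.06460000, -0.07166667)
precession coupling = (0.0028, -0.0015, 0.0350)
applied torque τ = (0.0700, 0.1600, -0.1800)

F = (-1.3000, 3.2000, 0.9000)
τ = (0.0700, 0.1600, -0.1800)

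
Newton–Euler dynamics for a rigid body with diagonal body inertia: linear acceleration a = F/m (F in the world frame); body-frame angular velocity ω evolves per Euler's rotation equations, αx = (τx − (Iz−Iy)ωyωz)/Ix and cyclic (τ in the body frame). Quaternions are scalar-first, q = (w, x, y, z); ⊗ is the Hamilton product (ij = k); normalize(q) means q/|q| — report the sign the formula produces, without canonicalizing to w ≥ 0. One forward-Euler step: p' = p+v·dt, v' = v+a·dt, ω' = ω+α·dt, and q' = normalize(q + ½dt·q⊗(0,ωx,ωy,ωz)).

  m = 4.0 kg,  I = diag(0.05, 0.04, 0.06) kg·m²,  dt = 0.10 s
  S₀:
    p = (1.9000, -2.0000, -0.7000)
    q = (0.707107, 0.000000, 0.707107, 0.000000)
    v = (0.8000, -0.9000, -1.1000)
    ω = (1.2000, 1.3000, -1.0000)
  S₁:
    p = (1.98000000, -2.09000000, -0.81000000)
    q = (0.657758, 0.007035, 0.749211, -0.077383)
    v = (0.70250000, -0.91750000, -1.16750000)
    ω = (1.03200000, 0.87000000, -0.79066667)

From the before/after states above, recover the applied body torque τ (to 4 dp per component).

τ = (-0.1100, -0.1600, 0.1100)

Δω = ω₁−ω₀ = (-0.16800000, -0.43000000, 0.20933333)
τ = I·(Δω/dt) + ω₀×(Iω₀) = (-0.1100, -0.1600, 0.1100)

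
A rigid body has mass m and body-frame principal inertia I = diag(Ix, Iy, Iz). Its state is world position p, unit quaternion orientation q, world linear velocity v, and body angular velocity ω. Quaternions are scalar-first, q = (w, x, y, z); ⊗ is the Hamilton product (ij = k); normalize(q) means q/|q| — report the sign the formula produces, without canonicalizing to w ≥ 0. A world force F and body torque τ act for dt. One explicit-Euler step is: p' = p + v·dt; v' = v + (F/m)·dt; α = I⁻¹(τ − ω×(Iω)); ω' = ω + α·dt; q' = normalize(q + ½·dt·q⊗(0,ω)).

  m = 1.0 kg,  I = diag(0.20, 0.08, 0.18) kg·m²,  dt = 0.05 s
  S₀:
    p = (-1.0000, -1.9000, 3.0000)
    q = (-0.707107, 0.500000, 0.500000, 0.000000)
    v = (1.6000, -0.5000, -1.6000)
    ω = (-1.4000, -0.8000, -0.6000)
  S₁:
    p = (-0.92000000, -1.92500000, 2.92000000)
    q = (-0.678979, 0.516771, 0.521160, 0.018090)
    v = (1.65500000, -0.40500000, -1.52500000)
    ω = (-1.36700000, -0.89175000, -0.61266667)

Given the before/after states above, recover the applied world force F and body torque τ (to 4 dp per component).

v₁ − v₀ = (0.05500000, 0.09500000, 0.07500000)
F = m·Δv/dt = (1.1000, 1.9000, 1.5000)
rate change Δω = (0.03300000, -0.09175000, -0.01266667)
gyro term ω₀×Iω₀ = (0.0480, 0.0168, -0.1344)
applied torque τ = (0.1800, -0.1300, -0.1800)

F = (1.1000, 1.9000, 1.5000)
τ = (0.1800, -0.1300, -0.1800)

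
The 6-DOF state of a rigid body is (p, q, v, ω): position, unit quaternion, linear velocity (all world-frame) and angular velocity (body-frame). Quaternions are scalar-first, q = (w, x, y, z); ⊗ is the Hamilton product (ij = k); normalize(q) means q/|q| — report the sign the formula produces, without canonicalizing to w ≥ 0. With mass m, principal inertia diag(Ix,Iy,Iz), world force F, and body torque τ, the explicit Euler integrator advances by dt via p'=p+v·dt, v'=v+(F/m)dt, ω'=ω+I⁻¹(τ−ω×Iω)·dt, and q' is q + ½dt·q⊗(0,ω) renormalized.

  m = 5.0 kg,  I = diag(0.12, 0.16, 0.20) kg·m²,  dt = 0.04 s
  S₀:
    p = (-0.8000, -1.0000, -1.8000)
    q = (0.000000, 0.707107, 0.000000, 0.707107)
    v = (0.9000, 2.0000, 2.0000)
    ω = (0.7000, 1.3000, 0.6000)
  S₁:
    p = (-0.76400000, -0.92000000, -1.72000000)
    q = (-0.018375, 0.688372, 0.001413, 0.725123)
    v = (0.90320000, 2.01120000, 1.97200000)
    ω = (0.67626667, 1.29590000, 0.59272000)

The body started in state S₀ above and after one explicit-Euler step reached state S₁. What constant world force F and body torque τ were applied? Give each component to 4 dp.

velocity change Δv = (0.00320000, 0.01120000, -0.02800000)
F = m·Δv/dt = (0.4000, 1.4000, -3.5000)
ω₁ − ω₀ = (-0.02373333, -0.00410000, -0.00728000)
applied torque τ = (-0.0400, -0.0500, 0.0000)

F = (0.4000, 1.4000, -3.5000)
τ = (-0.0400, -0.0500, 0.0000)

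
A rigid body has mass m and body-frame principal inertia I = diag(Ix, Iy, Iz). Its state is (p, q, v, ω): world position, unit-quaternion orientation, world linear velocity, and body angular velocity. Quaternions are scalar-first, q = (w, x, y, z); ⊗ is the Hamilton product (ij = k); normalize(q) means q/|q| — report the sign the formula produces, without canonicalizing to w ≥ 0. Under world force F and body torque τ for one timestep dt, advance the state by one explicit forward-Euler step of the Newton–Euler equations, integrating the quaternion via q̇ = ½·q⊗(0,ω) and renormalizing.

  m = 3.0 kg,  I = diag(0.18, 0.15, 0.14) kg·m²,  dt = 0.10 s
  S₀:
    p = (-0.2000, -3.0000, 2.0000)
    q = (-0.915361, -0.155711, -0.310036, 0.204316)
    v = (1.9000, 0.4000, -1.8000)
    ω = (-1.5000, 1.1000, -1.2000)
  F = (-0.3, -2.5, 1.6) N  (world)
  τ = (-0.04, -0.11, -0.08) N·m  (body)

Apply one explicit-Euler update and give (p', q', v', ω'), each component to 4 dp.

linear accel F/m = (-0.1000, -0.8333, 0.5333)
p + v·dt = (-0.0100, -2.9600, 1.8200)
v + (F/m)dt = (1.8900, 0.3167, -1.7467)
ω×(Iω) gyroscopic = (0.0132, 0.0720, 0.0495)
angular accel α = (-0.2956, -1.2133, -0.9250)
ω + α·dt = (-1.5296, 0.9787, -1.2925)
q⊗(0,ω) = (0.3526523, 1.5203371, -1.5002243, 0.4620971)
updated quaternion q' = (-0.8923, -0.0792, -0.3827, 0.2260)

p' = (-0.0100, -2.9600, 1.8200)
q' = (-0.8923, -0.0792, -0.3827, 0.2260)
v' = (1.8900, 0.3167, -1.7467)
ω' = (-1.5296, 0.9787, -1.2925)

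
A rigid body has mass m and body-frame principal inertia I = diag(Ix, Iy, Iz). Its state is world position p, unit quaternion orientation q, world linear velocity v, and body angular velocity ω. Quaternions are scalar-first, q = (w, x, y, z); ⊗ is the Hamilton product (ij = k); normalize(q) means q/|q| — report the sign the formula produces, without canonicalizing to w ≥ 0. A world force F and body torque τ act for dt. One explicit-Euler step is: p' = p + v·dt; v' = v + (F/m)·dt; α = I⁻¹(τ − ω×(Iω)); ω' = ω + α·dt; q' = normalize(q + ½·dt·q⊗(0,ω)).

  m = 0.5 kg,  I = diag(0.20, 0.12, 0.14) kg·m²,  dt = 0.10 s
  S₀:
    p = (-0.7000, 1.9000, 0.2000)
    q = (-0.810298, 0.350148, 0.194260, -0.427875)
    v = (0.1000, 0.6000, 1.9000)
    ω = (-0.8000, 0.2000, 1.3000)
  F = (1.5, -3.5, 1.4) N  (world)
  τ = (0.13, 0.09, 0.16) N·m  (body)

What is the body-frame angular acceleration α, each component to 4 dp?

ω×(Iω) gyroscopic = (0.0052, -0.0624, 0.0128)
angular accel α = (0.6240, 1.2700, 1.0514)

α = (0.6240, 1.2700, 1.0514)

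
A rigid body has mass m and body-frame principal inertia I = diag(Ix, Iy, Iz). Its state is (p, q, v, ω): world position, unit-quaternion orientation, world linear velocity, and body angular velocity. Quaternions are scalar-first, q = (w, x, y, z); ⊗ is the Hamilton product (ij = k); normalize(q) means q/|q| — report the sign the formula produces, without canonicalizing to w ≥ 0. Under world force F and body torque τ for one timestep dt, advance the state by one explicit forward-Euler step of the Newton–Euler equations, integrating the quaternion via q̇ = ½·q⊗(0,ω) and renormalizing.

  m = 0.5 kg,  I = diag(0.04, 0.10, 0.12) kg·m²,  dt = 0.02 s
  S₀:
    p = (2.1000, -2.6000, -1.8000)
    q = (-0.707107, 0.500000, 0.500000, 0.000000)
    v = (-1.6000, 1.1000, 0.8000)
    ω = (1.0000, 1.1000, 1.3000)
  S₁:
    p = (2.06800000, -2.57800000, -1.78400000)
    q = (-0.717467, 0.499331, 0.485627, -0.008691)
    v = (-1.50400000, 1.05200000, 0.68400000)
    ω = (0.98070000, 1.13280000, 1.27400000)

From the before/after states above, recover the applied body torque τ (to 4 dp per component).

rate change Δω = (-0.01930000, 0.03280000, -0.02600000)
ω₀×(Iω₀) = (0.0286, -0.1040, 0.0660)
applied torque τ = (-0.0100, 0.0600, -0.0900)

τ = (-0.0100, 0.0600, -0.0900)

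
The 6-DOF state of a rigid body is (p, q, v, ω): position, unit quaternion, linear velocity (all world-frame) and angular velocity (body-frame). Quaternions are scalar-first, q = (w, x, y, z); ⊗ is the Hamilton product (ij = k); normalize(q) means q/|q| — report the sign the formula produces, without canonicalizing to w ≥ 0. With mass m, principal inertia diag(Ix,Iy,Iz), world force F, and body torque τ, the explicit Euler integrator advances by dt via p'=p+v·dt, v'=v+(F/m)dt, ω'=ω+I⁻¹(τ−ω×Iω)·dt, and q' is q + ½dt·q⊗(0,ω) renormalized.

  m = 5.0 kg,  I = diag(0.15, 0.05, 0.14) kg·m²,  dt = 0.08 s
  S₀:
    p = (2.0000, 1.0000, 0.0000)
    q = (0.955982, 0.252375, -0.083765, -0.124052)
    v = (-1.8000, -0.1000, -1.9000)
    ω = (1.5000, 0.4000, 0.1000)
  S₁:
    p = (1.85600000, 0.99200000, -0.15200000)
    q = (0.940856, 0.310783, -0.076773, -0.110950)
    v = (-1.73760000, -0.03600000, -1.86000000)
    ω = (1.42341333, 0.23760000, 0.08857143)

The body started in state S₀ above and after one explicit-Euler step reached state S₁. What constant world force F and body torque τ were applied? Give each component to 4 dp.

v₁ − v₀ = (0.06240000, 0.06400000, 0.04000000)
m·(v₁−v₀)/dt = (3.9000, 4.0000, 2.5000)
Δω = ω₁−ω₀ = (-0.07658667, -0.16240000, -0.01142857)
precession coupling = (0.0036, 0.0015, -0.0600)
I·α + gyro = (-0.1400, -0.1000, -0.0800)

F = (3.9000, 4.0000, 2.5000)
τ = (-0.1400, -0.1000, -0.0800)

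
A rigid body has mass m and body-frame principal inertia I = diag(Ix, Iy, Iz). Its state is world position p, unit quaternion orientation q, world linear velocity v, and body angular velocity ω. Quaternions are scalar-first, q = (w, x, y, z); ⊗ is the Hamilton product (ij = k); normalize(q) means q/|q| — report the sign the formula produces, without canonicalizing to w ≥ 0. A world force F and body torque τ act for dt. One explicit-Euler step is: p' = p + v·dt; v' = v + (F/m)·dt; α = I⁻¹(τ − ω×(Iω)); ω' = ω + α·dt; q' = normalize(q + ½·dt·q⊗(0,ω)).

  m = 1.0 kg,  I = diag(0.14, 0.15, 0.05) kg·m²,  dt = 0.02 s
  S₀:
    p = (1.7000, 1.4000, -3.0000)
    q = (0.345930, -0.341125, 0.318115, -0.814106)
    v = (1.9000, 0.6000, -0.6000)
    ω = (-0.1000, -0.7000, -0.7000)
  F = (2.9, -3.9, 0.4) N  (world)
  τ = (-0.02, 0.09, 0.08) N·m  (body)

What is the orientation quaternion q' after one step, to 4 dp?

q⊗(0,ω) = (-0.3813062, -0.8271477, -0.3995279, 0.0284480)
updated quaternion q' = (0.3421, -0.3494, 0.3141, -0.8138)

q' = (0.3421, -0.3494, 0.3141, -0.8138)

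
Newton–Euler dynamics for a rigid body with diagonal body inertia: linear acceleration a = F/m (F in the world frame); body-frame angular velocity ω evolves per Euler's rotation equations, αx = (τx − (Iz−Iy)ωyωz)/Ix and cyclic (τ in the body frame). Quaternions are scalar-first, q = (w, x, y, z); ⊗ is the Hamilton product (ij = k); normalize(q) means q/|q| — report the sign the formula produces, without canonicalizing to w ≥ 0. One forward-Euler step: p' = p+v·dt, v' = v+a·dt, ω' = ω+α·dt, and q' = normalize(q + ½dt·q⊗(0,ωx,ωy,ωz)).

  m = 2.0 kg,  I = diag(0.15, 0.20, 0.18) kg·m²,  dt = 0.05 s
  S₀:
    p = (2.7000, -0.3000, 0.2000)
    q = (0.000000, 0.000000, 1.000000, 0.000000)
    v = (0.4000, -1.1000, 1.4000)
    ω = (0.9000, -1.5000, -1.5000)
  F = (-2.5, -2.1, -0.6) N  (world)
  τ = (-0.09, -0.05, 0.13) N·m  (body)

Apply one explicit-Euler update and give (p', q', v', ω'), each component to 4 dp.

ω×(Iω) gyroscopic = (-0.0450, 0.0405, -0.0675)
(τ − ω×Iω)/I = (-0.3000, -0.4525, 1.0972)
new body rate ω' = (0.8850, -1.5226, -1.4451)
q⊗(0,ω) = (1.5000000, -1.5000000, 0.0000000, -0.9000000)
updated quaternion q' = (0.0374, -0.0374, 0.9983, -0.0225)
linear accel F/m = (-1.2500, -1.0500, -0.3000)
p' = p + v·dt = (2.7200, -0.3550, 0.2700)
v + (F/m)dt = (0.3375, -1.1525, 1.3850)

p' = (2.7200, -0.3550, 0.2700)
q' = (0.0374, -0.0374, 0.9983, -0.0225)
v' = (0.3375, -1.1525, 1.3850)
ω' = (0.8850, -1.5226, -1.4451)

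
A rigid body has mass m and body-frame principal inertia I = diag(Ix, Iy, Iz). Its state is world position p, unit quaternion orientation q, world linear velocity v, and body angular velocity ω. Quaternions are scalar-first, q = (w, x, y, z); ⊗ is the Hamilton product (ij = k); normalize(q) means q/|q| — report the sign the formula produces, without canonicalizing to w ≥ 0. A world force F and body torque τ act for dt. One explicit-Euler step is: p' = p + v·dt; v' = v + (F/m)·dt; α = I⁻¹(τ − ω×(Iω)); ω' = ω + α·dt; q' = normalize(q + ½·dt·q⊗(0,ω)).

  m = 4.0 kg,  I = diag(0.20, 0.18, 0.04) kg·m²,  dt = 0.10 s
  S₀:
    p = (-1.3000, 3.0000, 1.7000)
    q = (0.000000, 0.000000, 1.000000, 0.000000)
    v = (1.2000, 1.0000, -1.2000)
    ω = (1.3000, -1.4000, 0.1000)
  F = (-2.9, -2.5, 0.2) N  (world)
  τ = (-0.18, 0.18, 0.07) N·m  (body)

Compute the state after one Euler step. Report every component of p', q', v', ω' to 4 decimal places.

p' = (-1.1800, 3.1000, 1.5800)
q' = (0.0697, 0.0050, 0.9955, -0.0647)
v' = (1.1275, 0.9375, -1.1950)
ω' = (1.2002, -1.3116, 0.1840)

p + v·dt = (-1.1800, 3.1000, 1.5800)
new velocity v' = (1.1275, 0.9375, -1.1950)
α = I⁻¹(τ − ω×Iω) = (-0.9980, 0.8844, 0.8400)
ω' = ω + α·dt = (1.2002, -1.3116, 0.1840)
q⊗(0,ω) = (1.4000000, 0.1000000, 0.0000000, -1.3000000)
updated quaternion q' = (0.0697, 0.0050, 0.9955, -0.0647)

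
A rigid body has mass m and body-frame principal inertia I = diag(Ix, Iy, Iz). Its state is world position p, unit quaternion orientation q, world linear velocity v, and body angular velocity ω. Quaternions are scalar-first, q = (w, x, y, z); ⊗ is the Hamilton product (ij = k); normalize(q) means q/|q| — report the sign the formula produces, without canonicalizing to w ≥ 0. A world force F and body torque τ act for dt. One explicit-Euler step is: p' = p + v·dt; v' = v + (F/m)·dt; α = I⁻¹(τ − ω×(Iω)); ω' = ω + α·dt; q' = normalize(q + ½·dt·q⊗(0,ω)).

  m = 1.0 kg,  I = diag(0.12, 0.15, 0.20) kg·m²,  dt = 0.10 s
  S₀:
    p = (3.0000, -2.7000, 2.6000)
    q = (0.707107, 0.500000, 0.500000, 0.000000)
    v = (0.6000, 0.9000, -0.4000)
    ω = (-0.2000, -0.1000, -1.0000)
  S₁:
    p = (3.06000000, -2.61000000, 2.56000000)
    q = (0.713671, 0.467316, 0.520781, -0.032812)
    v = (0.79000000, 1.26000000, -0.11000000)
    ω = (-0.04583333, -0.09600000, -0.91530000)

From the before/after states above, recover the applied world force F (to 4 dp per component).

velocity change Δv = (0.19000000, 0.36000000, 0.29000000)
applied force F = (1.9000, 3.6000, 2.9000)

F = (1.9000, 3.6000, 2.9000)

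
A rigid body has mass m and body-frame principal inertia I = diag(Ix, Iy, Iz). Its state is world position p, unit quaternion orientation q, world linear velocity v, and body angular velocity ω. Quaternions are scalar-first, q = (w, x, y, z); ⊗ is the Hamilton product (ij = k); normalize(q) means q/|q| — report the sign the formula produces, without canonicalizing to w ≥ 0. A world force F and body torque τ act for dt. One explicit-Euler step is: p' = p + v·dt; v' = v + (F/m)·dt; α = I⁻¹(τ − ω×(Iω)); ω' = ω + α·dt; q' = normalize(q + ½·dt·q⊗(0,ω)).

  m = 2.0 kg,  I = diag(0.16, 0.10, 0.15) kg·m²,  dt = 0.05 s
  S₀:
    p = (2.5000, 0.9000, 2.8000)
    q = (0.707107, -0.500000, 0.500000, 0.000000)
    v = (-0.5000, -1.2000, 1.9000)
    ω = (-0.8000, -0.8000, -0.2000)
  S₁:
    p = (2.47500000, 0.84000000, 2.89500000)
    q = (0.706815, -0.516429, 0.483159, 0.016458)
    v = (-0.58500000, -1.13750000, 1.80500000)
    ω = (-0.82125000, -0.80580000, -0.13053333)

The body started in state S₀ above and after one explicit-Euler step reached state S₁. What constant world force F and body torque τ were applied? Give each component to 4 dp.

Δω = ω₁−ω₀ = (-0.02125000, -0.00580000, 0.06946667)
precession coupling = (0.0080, 0.0016, -0.0384)
I·α + gyro = (-0.0600, -0.0100, 0.1700)
velocity change Δv = (-0.08500000, 0.06250000, -0.09500000)
m·(v₁−v₀)/dt = (-3.4000, 2.5000, -3.8000)

F = (-3.4000, 2.5000, -3.8000)
τ = (-0.0600, -0.0100, 0.1700)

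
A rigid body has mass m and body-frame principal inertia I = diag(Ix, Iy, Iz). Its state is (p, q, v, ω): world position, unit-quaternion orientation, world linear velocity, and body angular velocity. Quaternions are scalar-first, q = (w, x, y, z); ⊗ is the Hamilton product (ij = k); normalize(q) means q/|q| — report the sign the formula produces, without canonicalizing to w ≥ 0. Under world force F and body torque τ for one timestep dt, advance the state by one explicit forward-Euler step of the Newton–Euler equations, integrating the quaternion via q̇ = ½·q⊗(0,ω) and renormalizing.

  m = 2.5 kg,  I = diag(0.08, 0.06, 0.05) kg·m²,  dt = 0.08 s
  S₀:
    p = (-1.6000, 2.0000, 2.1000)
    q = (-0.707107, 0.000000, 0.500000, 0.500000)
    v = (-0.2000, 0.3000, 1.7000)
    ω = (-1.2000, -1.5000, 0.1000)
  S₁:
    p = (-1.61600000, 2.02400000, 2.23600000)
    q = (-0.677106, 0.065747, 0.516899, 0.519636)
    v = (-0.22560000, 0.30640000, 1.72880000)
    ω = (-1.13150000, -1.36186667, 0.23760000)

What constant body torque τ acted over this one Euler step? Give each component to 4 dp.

τ = (0.0700, 0.1000, 0.0500)

Δω = ω₁−ω₀ = (0.06850000, 0.13813333, 0.13760000)
τ = I·(Δω/dt) + ω₀×(Iω₀) = (0.0700, 0.1000, 0.0500)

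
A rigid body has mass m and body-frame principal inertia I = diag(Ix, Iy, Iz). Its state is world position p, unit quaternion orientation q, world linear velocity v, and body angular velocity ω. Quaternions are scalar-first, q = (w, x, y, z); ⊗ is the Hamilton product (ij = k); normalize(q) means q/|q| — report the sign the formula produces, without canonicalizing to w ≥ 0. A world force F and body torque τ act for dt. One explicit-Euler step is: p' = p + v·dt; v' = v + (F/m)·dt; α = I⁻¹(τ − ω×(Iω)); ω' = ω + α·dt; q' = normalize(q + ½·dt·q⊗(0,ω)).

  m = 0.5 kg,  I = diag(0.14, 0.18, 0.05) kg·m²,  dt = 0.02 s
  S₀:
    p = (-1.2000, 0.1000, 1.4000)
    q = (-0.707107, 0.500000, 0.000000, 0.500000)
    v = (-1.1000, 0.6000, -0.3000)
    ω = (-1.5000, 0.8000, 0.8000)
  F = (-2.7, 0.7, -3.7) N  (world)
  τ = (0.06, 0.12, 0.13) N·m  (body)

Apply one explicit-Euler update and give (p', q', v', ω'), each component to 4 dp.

p + v·dt = (-1.2220, 0.1120, 1.3940)
new velocity v' = (-1.2080, 0.6280, -0.4480)
(τ − ω×Iω)/I = (1.0229, 1.2667, 3.5600)
new body rate ω' = (-1.4795, 0.8253, 0.8712)
q⊗(0,ω) = (0.3500000, 0.6606605, -1.7156856, -0.1656856)
q + ½dt·q⊗(0,ω), renormalized = (-0.7035, 0.5065, -0.0172, 0.4983)

p' = (-1.2220, 0.1120, 1.3940)
q' = (-0.7035, 0.5065, -0.0172, 0.4983)
v' = (-1.2080, 0.6280, -0.4480)
ω' = (-1.4795, 0.8253, 0.8712)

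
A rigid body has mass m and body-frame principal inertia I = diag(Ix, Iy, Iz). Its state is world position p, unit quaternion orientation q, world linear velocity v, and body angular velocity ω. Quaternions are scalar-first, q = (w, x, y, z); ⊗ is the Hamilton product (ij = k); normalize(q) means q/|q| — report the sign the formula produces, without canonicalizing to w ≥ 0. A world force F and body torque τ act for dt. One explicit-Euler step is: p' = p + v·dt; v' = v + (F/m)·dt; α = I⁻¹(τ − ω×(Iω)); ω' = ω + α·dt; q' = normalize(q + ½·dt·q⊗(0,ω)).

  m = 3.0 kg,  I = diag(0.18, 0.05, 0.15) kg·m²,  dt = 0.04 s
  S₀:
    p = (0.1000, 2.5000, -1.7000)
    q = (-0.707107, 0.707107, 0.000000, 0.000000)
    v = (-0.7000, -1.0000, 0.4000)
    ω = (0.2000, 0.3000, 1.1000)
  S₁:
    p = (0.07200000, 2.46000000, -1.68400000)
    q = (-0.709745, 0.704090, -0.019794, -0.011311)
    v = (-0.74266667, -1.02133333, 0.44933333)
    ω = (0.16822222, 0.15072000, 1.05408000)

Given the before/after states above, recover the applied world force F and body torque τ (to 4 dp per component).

F = (-3.2000, -1.6000, 3.7000)
τ = (-0.1100, -0.1800, -0.1800)

ω₁ − ω₀ = (-0.03177778, -0.14928000, -0.04592000)
I·α + gyro = (-0.1100, -0.1800, -0.1800)
Δv = v₁−v₀ = (-0.04266667, -0.02133333, 0.04933333)
applied force F = (-3.2000, -1.6000, 3.7000)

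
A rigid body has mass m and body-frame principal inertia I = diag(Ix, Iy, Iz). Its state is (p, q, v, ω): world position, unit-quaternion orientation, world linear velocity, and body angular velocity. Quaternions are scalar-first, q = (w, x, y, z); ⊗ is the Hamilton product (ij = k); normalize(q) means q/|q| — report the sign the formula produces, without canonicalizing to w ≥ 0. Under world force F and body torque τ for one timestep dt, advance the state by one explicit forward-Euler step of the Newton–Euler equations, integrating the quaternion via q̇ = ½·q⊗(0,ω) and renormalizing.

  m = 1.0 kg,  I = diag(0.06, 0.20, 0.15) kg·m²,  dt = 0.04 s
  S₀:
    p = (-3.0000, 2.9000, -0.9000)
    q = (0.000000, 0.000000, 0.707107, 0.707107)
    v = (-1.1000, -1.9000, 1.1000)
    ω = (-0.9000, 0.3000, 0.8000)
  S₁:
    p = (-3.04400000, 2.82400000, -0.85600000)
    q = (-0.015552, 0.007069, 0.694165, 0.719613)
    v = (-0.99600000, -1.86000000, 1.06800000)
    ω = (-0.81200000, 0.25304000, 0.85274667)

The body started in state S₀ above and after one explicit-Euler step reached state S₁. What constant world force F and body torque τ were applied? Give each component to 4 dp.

Δω = ω₁−ω₀ = (0.08800000, -0.04696000, 0.05274667)
precession coupling = (-0.0120, 0.0648, -0.0378)
τ = I·(Δω/dt) + ω₀×(Iω₀) = (0.1200, -0.1700, 0.1600)
Δv = v₁−v₀ = (0.10400000, 0.04000000, -0.03200000)
applied force F = (2.6000, 1.0000, -0.8000)

F = (2.6000, 1.0000, -0.8000)
τ = (0.1200, -0.1700, 0.1600)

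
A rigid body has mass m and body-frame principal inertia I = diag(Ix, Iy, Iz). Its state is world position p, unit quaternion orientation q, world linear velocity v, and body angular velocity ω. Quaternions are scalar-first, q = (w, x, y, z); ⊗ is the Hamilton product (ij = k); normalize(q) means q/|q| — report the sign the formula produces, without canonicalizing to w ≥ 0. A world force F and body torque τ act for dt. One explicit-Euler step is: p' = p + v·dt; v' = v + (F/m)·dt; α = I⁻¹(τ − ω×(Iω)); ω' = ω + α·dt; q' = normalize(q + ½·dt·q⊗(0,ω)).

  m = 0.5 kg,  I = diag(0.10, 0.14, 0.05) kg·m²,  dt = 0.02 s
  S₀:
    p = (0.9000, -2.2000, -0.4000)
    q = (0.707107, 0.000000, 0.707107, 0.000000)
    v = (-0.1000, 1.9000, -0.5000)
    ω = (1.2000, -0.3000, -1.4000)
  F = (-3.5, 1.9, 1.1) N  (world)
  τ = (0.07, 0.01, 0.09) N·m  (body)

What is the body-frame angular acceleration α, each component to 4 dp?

ω×(Iω) gyroscopic = (-0.0378, -0.0840, -0.0144)
angular accel α = (1.0780, 0.6714, 2.0880)

α = (1.0780, 0.6714, 2.0880)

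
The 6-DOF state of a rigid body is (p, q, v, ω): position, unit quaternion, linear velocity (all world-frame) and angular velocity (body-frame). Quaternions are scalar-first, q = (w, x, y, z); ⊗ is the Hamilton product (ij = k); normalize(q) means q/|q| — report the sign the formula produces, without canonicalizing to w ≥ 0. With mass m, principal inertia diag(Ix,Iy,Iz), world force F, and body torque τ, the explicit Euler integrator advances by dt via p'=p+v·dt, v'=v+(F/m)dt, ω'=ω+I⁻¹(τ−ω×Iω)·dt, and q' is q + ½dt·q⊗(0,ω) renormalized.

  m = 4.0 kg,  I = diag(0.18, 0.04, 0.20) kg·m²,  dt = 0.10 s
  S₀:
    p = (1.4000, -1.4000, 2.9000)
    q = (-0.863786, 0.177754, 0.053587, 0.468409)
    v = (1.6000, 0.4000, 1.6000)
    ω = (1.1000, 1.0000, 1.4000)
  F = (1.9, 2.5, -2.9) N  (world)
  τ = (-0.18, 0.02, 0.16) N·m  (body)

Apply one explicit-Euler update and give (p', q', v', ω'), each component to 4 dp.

p' = (1.5600, -1.3600, 3.0600)
q' = (-0.9043, 0.1100, 0.0236, 0.4117)
v' = (1.6475, 0.4625, 1.5275)
ω' = (0.8756, 1.1270, 1.5570)

precession coupling ω×(Iω) = (0.2240, -0.0308, -0.1540)
(τ − ω×Iω)/I = (-2.2444, 1.2700, 1.5700)
ω' = ω + α·dt = (0.8756, 1.1270, 1.5570)
q⊗(0,ω) = (-0.9048890, -1.3435518, -0.5973917, -1.0904921)
q + ½dt·q⊗(0,ω), renormalized = (-0.9043, 0.1100, 0.0236, 0.4117)
new position p' = (1.5600, -1.3600, 3.0600)
v' = v + a·dt = (1.6475, 0.4625, 1.5275)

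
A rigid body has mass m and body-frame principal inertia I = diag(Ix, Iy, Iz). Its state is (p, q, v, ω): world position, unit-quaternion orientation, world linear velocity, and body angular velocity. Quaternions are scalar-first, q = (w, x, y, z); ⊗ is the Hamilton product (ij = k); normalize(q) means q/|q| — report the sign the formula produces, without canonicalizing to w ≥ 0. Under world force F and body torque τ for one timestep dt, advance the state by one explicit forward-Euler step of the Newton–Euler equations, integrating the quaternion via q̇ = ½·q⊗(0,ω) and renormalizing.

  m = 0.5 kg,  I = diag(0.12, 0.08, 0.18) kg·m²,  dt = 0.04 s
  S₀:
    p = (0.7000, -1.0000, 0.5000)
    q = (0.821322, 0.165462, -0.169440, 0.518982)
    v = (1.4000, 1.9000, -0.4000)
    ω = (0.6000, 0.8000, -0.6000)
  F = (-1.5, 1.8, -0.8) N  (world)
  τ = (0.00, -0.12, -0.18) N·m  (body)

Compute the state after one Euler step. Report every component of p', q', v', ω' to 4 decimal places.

p' = (0.7560, -0.9240, 0.4840)
q' = (0.8281, 0.1690, -0.1480, 0.5137)
v' = (1.2800, 2.0440, -0.4640)
ω' = (0.6160, 0.7292, -0.6357)

(τ − ω×Iω)/I = (0.4000, -1.7700, -0.8933)
ω' = ω + α·dt = (0.6160, 0.7292, -0.6357)
2q̇ = q⊗(0,ω) = (0.3476640, 0.1792716, 1.0677240, -0.2587596)
q + ½dt·q⊗(0,ω), renormalized = (0.8281, 0.1690, -0.1480, 0.5137)
a = (-3.0000, 3.6000, -1.6000)
p' = p + v·dt = (0.7560, -0.9240, 0.4840)
v + (F/m)dt = (1.2800, 2.0440, -0.4640)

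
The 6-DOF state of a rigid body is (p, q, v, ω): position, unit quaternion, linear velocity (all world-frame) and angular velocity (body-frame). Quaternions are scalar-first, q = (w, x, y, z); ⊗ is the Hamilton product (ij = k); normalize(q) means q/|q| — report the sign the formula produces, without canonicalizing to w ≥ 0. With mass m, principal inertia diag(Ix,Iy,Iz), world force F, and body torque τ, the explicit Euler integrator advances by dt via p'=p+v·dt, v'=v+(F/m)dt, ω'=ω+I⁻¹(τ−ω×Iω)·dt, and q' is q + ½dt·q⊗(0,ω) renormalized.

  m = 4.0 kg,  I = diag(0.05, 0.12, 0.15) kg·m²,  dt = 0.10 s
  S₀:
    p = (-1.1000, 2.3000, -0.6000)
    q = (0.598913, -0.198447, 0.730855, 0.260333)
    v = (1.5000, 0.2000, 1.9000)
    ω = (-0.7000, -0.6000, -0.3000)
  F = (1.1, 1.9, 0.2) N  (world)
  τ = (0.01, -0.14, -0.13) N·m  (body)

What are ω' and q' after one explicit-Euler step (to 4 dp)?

ω' = (-0.6908, -0.6992, -0.4063)
q' = (0.6171, -0.2223, 0.7000, 0.2826)

gyro term ω×Iω = (0.0054, -0.0210, 0.0294)
angular accel α = (0.0920, -0.9917, -1.0627)
new body rate ω' = (-0.6908, -0.6992, -0.4063)
Hamilton product q⊗(0,ω) = (0.3777000, -0.4822958, -0.6011150, 0.4509928)
q + ½dt·q⊗(0,ω), renormalized = (0.6171, -0.2223, 0.7000, 0.2826)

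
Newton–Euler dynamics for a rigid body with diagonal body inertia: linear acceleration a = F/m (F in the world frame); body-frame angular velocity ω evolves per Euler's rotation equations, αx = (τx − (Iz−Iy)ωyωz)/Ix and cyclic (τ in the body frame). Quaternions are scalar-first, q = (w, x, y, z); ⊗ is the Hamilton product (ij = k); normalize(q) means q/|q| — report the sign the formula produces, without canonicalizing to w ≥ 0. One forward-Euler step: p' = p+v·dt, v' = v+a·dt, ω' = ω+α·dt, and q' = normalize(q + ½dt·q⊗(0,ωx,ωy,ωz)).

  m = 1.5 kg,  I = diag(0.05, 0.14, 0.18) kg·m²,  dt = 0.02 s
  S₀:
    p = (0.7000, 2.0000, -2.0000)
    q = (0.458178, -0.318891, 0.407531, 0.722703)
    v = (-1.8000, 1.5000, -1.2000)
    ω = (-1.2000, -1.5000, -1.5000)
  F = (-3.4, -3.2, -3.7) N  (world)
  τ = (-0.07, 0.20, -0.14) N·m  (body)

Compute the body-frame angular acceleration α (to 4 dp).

ω×(Iω) gyroscopic = (0.0900, -0.2340, 0.1620)
α = I⁻¹(τ − ω×Iω) = (-3.2000, 3.1000, -1.6778)

α = (-3.2000, 3.1000, -1.6778)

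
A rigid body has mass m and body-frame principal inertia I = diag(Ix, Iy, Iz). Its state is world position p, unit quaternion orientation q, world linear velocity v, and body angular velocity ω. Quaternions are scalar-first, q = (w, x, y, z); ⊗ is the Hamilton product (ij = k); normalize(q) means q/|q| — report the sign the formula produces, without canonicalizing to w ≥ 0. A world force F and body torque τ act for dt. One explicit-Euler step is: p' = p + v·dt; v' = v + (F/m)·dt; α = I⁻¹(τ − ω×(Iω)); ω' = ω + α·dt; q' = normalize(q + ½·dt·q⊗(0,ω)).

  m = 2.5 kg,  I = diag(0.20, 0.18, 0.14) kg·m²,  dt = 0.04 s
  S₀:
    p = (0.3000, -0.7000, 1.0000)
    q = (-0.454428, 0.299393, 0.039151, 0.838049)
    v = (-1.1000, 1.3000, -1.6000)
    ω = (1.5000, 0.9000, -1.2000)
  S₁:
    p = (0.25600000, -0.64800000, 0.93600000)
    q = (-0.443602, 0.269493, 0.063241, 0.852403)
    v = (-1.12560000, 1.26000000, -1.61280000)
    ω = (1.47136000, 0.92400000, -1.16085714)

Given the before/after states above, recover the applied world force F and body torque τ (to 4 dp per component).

Δω = ω₁−ω₀ = (-0.02864000, 0.02400000, 0.03914286)
gyro term ω₀×Iω₀ = (0.0432, -0.1080, -0.0270)
applied torque τ = (-0.1000, 0.0000, 0.1100)
v₁ − v₀ = (-0.02560000, -0.04000000, -0.01280000)
applied force F = (-1.6000, -2.5000, -0.8000)

F = (-1.6000, -2.5000, -0.8000)
τ = (-0.1000, 0.0000, 0.1100)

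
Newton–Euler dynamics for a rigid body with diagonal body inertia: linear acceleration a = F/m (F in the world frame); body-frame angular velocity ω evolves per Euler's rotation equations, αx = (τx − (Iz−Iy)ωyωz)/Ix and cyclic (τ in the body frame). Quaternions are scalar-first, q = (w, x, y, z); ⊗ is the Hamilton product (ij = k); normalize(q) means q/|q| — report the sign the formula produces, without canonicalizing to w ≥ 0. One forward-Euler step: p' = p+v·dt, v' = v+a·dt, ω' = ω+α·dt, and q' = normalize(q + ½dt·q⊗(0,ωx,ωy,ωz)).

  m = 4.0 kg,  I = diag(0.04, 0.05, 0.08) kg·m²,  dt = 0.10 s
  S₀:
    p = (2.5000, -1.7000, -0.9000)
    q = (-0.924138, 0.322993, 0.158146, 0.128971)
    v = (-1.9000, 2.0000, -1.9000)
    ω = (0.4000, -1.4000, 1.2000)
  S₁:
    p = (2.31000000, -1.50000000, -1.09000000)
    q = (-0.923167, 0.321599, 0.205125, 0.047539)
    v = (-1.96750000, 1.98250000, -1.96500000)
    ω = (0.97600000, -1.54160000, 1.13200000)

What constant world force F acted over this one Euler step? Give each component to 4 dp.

F = (-2.7000, -0.7000, -2.6000)

v₁ − v₀ = (-0.06750000, -0.01750000, -0.06500000)
applied force F = (-2.7000, -0.7000, -2.6000)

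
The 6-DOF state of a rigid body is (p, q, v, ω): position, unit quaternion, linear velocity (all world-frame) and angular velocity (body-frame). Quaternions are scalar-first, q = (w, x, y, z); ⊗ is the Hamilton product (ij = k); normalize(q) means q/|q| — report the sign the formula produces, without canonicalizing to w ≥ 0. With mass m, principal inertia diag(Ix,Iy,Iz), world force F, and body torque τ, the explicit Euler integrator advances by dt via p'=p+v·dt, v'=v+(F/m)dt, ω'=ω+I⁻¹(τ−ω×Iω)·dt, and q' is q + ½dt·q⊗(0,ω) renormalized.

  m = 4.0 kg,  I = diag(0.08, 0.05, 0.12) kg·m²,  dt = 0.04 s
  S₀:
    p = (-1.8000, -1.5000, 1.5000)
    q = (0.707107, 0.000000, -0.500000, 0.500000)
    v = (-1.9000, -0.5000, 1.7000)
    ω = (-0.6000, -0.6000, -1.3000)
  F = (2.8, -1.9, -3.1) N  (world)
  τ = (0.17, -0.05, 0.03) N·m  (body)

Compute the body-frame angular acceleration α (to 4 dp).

α = (1.4425, -0.3760, 0.3400)

precession coupling ω×(Iω) = (0.0546, -0.0312, -0.0108)
(τ − ω×Iω)/I = (1.4425, -0.3760, 0.3400)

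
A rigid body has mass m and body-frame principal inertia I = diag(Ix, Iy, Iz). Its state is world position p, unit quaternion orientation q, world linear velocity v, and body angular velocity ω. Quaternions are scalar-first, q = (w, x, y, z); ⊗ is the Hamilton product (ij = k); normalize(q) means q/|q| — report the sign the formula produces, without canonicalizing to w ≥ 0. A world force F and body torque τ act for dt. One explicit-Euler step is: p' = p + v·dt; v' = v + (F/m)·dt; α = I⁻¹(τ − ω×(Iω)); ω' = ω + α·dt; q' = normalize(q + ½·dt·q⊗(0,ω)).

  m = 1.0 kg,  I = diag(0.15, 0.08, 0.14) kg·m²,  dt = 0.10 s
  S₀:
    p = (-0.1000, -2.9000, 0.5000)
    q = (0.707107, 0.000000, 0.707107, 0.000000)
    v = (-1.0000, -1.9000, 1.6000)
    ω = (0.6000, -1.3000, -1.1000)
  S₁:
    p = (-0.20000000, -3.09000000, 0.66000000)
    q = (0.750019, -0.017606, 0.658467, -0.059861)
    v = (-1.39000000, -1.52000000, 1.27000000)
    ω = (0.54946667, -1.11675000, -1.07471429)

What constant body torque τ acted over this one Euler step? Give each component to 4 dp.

τ = (0.0100, 0.1400, 0.0900)

Δω = ω₁−ω₀ = (-0.05053333, 0.18325000, 0.02528571)
I·α + gyro = (0.0100, 0.1400, 0.0900)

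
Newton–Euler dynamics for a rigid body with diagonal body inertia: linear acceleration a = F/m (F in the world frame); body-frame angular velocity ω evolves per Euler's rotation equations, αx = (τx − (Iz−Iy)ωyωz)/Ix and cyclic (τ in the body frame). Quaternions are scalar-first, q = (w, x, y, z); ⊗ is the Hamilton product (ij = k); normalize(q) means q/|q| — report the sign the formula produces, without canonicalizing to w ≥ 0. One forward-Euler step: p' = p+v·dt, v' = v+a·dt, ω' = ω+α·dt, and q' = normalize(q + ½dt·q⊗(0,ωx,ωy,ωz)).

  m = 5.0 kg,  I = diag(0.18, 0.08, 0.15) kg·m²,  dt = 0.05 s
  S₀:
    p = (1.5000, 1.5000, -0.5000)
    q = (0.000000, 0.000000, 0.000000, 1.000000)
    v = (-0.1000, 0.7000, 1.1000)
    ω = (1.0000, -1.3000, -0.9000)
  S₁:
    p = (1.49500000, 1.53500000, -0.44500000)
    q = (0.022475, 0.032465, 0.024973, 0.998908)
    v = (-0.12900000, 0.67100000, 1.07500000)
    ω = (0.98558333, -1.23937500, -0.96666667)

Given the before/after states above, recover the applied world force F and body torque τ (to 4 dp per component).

rate change Δω = (-0.01441667, 0.06062500, -0.06666667)
gyro term ω₀×Iω₀ = (0.0819, -0.0270, 0.1300)
I·α + gyro = (0.0300, 0.0700, -0.0700)
Δv = v₁−v₀ = (-0.02900000, -0.02900000, -0.02500000)
m·(v₁−v₀)/dt = (-2.9000, -2.9000, -2.5000)

F = (-2.9000, -2.9000, -2.5000)
τ = (0.0300, 0.0700, -0.0700)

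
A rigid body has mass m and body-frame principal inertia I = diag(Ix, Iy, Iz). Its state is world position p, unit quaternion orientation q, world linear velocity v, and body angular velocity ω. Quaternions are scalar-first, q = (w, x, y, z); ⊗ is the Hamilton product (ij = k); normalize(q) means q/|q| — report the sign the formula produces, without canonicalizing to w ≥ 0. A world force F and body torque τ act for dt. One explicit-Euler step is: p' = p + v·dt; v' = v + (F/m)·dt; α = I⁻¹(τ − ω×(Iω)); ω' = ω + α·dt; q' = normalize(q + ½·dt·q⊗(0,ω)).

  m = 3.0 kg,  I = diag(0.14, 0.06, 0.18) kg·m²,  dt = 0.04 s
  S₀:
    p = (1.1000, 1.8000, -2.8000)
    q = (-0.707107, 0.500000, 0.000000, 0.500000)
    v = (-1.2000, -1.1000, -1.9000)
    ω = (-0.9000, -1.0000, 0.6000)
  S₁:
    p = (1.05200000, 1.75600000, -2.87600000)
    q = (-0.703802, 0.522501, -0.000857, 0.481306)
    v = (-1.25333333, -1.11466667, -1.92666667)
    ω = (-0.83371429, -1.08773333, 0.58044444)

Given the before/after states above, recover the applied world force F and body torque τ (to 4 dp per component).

rate change Δω = (0.06628571, -0.08773333, -0.01955556)
gyro term ω₀×Iω₀ = (-0.0720, 0.0216, -0.0720)
I·α + gyro = (0.1600, -0.1100, -0.1600)
v₁ − v₀ = (-0.05333333, -0.01466667, -0.02666667)
applied force F = (-4.0000, -1.1000, -2.0000)

F = (-4.0000, -1.1000, -2.0000)
τ = (0.1600, -0.1100, -0.1600)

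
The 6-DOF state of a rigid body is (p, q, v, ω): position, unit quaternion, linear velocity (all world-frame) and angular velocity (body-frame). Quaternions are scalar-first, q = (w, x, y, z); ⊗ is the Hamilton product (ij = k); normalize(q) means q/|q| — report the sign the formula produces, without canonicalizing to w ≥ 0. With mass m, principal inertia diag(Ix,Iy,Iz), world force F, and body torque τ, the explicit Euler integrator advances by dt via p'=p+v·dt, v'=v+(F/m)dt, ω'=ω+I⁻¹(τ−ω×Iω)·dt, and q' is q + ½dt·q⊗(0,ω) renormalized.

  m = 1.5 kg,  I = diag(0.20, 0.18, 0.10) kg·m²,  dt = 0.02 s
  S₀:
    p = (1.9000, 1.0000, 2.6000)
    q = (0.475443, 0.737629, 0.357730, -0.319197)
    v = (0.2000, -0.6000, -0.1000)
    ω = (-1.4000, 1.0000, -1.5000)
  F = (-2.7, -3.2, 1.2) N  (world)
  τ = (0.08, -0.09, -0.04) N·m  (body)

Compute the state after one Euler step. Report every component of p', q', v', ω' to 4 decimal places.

gyro term ω×Iω = (0.1200, 0.2100, 0.0280)
(τ − ω×Iω)/I = (-0.2000, -1.6667, -0.6800)
ω' = ω + α·dt = (-1.4040, 0.9667, -1.5136)
Hamilton product q⊗(0,ω) = (0.1961551, -0.8830182, 2.0287623, 0.5252865)
q' = normalize(q + ½dt·q⊗(0,ω)) = (0.4773, 0.7286, 0.3779, -0.3139)
a = (-1.8000, -2.1333, 0.8000)
p' = p + v·dt = (1.9040, 0.9880, 2.5980)
v + (F/m)dt = (0.1640, -0.6427, -0.0840)

p' = (1.9040, 0.9880, 2.5980)
q' = (0.4773, 0.7286, 0.3779, -0.3139)
v' = (0.1640, -0.6427, -0.0840)
ω' = (-1.4040, 0.9667, -1.5136)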